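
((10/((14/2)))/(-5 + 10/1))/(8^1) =1/28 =0.04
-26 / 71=-0.37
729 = 729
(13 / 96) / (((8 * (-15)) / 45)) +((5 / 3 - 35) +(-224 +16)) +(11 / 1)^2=-92455 / 768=-120.38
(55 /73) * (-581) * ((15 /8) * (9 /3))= -1437975 /584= -2462.29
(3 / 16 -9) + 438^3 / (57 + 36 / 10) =2240723679 / 1616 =1386586.44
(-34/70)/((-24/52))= 221/210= 1.05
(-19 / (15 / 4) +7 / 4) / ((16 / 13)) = -2587 / 960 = -2.69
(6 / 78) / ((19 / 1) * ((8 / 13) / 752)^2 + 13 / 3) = 344604 / 19412749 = 0.02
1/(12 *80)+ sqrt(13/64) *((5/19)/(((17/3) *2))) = 1/960+ 15 *sqrt(13)/5168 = 0.01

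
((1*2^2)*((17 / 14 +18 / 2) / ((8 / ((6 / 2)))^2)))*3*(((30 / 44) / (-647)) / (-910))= 81 / 4057984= 0.00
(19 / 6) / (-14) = -19 / 84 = -0.23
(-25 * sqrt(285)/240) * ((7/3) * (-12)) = 35 * sqrt(285)/12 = 49.24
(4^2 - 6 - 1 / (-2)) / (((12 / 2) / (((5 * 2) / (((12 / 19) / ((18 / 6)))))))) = 665 / 8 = 83.12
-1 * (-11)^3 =1331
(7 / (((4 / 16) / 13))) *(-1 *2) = -728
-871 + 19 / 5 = -4336 / 5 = -867.20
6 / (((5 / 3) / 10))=36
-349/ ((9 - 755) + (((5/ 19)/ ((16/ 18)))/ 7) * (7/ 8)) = 424384/ 907091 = 0.47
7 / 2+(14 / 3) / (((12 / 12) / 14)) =413 / 6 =68.83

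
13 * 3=39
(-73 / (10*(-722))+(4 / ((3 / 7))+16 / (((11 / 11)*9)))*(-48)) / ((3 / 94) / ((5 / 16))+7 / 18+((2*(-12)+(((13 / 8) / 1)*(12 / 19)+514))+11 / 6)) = -1628801121 / 1506722534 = -1.08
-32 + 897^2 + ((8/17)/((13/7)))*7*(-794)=177500269/221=803168.64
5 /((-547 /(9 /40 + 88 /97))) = -4393 /424472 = -0.01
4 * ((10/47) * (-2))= -80/47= -1.70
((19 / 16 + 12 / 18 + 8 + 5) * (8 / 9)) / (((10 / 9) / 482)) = 171833 / 30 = 5727.77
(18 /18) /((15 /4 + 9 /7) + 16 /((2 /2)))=28 /589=0.05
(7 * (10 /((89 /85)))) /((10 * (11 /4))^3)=1904 /592295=0.00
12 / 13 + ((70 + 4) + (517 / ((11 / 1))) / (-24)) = 22765 / 312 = 72.96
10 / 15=2 / 3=0.67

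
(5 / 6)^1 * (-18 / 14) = -15 / 14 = -1.07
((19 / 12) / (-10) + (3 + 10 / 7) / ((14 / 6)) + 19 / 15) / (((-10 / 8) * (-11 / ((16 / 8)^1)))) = 1607 / 3675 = 0.44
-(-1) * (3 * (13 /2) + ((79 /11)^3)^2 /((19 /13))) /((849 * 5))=6321586570247 /285770504910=22.12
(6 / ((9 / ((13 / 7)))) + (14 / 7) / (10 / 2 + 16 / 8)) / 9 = 32 / 189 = 0.17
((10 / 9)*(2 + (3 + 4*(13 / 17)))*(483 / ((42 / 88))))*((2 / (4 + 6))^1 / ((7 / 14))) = 554576 / 153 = 3624.68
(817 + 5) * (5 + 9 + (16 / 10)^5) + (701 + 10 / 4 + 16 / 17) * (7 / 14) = 4351897003 / 212500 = 20479.52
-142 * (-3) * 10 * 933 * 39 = 155008620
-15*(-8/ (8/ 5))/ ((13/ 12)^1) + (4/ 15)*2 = 13604/ 195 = 69.76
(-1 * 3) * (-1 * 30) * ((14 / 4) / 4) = 315 / 4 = 78.75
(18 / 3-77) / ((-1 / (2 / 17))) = 142 / 17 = 8.35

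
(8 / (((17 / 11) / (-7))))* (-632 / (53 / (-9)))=-3503808 / 901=-3888.80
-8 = -8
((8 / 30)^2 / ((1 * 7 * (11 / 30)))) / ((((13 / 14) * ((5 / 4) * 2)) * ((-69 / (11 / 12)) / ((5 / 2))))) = -16 / 40365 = -0.00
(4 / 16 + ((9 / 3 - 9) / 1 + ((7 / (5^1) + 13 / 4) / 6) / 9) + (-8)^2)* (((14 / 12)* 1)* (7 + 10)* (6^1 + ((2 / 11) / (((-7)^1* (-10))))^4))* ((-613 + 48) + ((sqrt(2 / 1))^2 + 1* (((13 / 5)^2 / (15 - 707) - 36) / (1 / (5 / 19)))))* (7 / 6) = -4636483.33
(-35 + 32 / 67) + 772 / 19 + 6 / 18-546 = -2060570 / 3819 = -539.56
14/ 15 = 0.93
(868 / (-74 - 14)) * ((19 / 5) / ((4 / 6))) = -12369 / 220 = -56.22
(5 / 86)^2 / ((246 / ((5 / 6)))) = 125 / 10916496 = 0.00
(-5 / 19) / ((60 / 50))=-25 / 114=-0.22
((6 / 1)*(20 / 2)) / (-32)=-15 / 8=-1.88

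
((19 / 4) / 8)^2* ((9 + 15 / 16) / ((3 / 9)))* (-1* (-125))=21524625 / 16384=1313.76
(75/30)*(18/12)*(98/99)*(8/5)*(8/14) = 112/33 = 3.39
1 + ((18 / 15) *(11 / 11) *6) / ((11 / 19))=739 / 55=13.44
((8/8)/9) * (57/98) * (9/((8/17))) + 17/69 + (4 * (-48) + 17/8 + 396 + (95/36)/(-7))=33631001/162288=207.23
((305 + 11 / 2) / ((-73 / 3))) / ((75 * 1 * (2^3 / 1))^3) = -69 / 1168000000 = -0.00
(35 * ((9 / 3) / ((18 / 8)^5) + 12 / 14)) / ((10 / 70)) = 4384310 / 19683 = 222.75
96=96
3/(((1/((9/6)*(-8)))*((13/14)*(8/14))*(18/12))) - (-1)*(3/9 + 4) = -1595/39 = -40.90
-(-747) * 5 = 3735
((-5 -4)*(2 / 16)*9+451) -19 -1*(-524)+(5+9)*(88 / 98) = 53673 / 56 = 958.45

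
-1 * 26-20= -46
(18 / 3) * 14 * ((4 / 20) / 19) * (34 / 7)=408 / 95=4.29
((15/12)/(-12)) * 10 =-25/24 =-1.04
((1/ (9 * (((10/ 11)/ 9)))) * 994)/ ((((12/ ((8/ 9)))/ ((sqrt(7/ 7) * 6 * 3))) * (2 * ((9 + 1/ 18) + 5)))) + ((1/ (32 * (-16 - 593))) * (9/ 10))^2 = 5033379348687/ 97055436800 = 51.86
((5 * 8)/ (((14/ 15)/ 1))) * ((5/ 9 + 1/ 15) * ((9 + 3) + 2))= 1120/ 3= 373.33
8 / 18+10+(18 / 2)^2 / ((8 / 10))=4021 / 36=111.69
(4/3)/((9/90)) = 40/3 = 13.33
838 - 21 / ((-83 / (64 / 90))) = 1043534 / 1245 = 838.18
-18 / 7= -2.57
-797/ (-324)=797/ 324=2.46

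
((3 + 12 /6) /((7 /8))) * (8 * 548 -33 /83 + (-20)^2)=15881560 /581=27334.87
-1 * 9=-9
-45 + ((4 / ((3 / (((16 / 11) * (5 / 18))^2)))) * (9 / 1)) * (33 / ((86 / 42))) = -19055 / 1419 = -13.43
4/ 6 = 2/ 3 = 0.67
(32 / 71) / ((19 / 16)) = 512 / 1349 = 0.38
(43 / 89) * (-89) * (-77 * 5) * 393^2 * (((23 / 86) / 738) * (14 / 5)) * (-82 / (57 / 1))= -3732366.96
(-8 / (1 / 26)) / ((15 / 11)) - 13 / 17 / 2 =-77987 / 510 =-152.92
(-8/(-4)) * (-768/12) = -128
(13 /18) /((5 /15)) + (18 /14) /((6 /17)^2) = 1049 /84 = 12.49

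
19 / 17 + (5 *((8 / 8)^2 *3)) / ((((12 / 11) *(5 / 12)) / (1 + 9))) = 5629 / 17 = 331.12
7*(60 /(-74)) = -210 /37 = -5.68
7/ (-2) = -7/ 2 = -3.50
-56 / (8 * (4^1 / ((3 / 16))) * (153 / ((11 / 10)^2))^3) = -0.00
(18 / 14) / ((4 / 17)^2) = 23.22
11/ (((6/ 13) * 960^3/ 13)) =1859/ 5308416000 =0.00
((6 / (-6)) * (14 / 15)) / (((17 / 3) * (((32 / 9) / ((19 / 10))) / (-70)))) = 8379 / 1360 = 6.16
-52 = -52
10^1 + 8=18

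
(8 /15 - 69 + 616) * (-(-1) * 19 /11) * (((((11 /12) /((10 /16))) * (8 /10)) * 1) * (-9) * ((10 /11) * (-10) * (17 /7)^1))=220492.38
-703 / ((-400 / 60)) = 2109 / 20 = 105.45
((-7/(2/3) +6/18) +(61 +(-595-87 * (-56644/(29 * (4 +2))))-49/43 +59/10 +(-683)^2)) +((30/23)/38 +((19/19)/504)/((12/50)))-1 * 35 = 140422473592363/284119920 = 494236.64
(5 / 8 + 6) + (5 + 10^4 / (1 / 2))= 160093 / 8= 20011.62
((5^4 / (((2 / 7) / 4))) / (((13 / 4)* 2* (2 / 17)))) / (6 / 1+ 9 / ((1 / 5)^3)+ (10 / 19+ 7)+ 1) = 403750 / 40209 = 10.04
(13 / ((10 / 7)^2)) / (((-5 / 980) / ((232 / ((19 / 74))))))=-1128136.39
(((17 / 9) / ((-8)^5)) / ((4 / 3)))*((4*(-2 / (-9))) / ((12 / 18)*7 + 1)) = -1 / 147456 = -0.00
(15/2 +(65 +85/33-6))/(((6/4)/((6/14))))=4559/231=19.74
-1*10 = -10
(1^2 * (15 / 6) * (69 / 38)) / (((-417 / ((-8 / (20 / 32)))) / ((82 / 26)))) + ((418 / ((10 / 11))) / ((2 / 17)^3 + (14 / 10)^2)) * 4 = 7759451030876 / 8272090021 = 938.03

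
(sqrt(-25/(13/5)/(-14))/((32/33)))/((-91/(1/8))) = -0.00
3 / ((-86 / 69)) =-207 / 86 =-2.41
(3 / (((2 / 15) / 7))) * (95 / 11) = 29925 / 22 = 1360.23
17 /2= 8.50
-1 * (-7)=7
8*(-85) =-680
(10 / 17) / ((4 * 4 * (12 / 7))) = 35 / 1632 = 0.02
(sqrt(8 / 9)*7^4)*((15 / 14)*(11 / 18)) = 18865*sqrt(2) / 18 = 1482.17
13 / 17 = 0.76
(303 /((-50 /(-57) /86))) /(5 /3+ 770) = 2227959 /57875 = 38.50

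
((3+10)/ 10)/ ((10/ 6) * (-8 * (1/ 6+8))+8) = -117/ 9080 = -0.01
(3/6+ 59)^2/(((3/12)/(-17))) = -240737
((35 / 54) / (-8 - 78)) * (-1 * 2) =35 / 2322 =0.02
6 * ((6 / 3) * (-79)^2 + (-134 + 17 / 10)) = 370491 / 5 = 74098.20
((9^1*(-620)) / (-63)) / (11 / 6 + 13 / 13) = 3720 / 119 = 31.26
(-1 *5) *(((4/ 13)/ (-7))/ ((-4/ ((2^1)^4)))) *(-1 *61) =4880/ 91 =53.63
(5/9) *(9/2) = 5/2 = 2.50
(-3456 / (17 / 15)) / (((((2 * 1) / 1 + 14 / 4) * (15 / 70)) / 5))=-2419200 / 187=-12936.90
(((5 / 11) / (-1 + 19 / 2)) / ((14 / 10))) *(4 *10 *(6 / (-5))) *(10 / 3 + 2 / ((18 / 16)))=-36800 / 3927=-9.37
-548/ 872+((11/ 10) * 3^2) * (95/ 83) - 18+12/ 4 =-4.30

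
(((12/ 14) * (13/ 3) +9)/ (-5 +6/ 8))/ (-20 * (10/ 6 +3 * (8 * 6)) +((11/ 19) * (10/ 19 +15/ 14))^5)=0.00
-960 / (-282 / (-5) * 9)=-800 / 423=-1.89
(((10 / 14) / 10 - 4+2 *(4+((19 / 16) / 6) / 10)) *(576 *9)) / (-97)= -219.71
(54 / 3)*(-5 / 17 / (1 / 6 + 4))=-108 / 85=-1.27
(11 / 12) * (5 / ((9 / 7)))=3.56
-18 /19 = -0.95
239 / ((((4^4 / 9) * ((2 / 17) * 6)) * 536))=12189 / 548864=0.02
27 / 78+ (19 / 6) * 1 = 137 / 39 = 3.51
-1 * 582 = -582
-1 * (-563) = 563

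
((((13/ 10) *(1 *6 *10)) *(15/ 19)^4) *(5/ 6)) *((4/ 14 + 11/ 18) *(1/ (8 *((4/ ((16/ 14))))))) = 41315625/ 51085832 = 0.81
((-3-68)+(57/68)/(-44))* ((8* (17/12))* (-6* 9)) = 1912401/44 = 43463.66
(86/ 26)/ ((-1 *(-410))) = 43/ 5330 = 0.01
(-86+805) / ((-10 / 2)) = -719 / 5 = -143.80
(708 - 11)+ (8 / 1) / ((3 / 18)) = 745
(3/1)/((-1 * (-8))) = 3/8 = 0.38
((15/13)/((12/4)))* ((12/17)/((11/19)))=1140/2431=0.47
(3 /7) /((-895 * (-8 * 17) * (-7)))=-3 /5964280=-0.00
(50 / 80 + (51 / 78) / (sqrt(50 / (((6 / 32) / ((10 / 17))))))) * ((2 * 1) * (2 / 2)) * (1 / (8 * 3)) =17 * sqrt(255) / 62400 + 5 / 96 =0.06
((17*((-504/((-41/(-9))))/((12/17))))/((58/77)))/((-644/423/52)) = 3303969669/27347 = 120816.53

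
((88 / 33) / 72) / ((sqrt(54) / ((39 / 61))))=13 * sqrt(6) / 9882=0.00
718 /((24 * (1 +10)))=2.72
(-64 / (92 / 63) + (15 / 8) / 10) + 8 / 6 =-46705 / 1104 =-42.31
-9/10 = -0.90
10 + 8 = 18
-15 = -15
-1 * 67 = -67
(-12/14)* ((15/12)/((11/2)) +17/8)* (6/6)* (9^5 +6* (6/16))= -146683305/1232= -119061.12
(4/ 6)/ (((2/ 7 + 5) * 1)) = 14/ 111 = 0.13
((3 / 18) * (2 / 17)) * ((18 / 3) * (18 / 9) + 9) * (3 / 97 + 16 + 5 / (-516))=5613265 / 850884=6.60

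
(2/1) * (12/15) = 8/5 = 1.60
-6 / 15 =-2 / 5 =-0.40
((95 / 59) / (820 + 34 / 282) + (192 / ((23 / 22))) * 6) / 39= 57637283879 / 2039952317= 28.25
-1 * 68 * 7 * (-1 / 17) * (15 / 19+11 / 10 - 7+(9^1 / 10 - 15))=-10220 / 19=-537.89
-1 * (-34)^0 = -1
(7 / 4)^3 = 343 / 64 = 5.36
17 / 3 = 5.67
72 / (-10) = -36 / 5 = -7.20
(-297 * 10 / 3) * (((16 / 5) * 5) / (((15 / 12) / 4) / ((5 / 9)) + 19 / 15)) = -3801600 / 439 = -8659.68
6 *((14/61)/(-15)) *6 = -168/305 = -0.55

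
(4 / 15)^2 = 16 / 225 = 0.07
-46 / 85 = -0.54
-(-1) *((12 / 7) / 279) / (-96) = -1 / 15624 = -0.00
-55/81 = -0.68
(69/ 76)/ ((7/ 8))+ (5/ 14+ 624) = 23765/ 38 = 625.39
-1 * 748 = -748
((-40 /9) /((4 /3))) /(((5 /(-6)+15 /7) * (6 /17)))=-238 /33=-7.21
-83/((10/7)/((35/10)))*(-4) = 813.40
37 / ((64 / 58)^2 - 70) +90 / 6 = 836573 / 57846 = 14.46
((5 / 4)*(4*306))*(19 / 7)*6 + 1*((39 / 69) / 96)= 385119451 / 15456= 24917.15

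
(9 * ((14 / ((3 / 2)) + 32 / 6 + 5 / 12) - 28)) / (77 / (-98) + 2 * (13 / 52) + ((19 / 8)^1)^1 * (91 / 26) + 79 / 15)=-195300 / 22333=-8.74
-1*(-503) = 503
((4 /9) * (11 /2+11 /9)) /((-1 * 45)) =-242 /3645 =-0.07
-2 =-2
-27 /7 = -3.86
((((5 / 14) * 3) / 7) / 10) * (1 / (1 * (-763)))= -0.00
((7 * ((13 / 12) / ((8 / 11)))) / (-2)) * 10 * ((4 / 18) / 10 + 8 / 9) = -41041 / 864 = -47.50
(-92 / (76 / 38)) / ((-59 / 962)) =44252 / 59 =750.03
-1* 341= -341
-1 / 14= -0.07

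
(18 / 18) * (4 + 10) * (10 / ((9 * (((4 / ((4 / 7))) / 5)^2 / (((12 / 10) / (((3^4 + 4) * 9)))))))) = 40 / 3213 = 0.01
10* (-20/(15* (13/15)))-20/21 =-4460/273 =-16.34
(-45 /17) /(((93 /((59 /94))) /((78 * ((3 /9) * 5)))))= -57525 /24769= -2.32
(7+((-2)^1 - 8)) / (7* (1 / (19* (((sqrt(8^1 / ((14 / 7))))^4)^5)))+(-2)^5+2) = 59768832 / 597688313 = 0.10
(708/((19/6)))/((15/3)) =4248/95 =44.72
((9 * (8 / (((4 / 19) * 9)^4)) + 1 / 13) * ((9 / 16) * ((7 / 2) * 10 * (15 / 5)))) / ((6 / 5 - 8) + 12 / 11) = -3306189425 / 56429568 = -58.59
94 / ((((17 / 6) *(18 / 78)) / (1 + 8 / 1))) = 1293.88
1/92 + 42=3865/92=42.01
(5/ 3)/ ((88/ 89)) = 1.69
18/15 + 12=66/5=13.20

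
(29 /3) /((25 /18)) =174 /25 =6.96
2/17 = 0.12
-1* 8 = -8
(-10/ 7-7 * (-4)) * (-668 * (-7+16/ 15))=3686024/ 35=105314.97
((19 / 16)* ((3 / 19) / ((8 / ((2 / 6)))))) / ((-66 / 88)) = -1 / 96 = -0.01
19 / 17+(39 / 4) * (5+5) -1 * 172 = -2495 / 34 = -73.38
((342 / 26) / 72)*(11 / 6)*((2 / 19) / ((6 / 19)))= 209 / 1872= 0.11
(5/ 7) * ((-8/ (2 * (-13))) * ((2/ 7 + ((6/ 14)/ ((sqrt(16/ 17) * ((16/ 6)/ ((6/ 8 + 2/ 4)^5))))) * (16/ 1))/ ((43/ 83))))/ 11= 3320/ 301301 + 11671875 * sqrt(17)/ 154266112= 0.32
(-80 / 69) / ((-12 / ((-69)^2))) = 460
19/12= 1.58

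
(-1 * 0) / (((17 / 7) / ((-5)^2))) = 0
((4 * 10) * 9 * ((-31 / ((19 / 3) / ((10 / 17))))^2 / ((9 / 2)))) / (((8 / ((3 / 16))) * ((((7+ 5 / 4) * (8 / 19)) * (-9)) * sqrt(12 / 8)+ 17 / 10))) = -48164118750 * sqrt(6) / 290040500861-16216875 / 897958207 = -0.42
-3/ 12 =-1/ 4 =-0.25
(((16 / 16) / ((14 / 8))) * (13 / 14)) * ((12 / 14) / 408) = 13 / 11662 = 0.00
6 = 6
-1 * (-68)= 68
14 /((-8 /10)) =-35 /2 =-17.50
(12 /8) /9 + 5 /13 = 43 /78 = 0.55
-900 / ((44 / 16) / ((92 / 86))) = -165600 / 473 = -350.11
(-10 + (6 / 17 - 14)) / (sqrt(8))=-201*sqrt(2) / 34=-8.36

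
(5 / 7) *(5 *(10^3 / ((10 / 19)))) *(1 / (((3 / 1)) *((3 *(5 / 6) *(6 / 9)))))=9500 / 7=1357.14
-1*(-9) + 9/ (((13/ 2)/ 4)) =189/ 13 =14.54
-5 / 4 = -1.25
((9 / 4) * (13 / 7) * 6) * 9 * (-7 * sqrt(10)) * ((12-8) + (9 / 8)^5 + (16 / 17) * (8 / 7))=-84720282777 * sqrt(10) / 7798784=-34352.67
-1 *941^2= -885481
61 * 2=122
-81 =-81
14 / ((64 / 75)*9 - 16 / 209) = 36575 / 19864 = 1.84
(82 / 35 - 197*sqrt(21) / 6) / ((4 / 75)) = 615 / 14 - 4925*sqrt(21) / 8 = -2777.22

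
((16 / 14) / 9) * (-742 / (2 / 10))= -4240 / 9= -471.11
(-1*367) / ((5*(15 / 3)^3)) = -367 / 625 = -0.59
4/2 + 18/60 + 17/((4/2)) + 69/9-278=-3893/15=-259.53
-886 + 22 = -864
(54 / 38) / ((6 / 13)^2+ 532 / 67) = 305721 / 1754080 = 0.17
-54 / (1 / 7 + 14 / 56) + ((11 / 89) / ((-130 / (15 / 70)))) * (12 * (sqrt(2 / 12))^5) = -1512 / 11 - 11 * sqrt(6) / 971880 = -137.45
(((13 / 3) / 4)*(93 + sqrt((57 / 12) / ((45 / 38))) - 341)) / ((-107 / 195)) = 485.67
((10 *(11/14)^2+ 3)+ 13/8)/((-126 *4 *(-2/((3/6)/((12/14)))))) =1411/225792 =0.01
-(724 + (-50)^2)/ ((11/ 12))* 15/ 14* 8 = -2321280/ 77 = -30146.49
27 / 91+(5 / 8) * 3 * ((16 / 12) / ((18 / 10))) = 2761 / 1638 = 1.69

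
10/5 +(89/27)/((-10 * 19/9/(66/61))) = 10611/5795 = 1.83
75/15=5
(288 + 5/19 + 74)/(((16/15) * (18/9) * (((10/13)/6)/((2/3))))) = 268437/304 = 883.02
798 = 798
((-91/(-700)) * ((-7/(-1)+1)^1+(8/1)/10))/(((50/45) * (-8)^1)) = -1287/10000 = -0.13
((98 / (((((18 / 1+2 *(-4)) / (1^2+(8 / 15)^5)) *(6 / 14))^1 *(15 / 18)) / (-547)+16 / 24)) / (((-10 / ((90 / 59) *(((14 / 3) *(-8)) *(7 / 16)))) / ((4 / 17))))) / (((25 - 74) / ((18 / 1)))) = -192614969696688 / 6027305802907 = -31.96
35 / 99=0.35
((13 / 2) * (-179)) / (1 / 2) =-2327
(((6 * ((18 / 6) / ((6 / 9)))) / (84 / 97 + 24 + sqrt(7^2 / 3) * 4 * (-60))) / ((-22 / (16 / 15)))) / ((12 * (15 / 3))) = 58491 / 101362358350 + 131726 * sqrt(3) / 10136235835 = 0.00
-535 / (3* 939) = -535 / 2817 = -0.19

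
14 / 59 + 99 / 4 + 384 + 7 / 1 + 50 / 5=100533 / 236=425.99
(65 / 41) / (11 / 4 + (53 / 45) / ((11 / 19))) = 128700 / 388393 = 0.33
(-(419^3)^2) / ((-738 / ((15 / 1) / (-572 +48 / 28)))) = -189387879802921835 / 982032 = -192853063650.60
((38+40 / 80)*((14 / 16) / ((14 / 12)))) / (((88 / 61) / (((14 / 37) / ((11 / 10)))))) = 44835 / 6512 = 6.88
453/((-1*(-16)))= 453/16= 28.31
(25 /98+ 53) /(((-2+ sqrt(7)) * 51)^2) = 307 /(14994 * (2 - sqrt(7))^2) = 0.05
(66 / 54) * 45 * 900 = 49500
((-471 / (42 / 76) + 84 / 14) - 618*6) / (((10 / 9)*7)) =-28692 / 49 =-585.55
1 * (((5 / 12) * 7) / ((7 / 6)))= 5 / 2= 2.50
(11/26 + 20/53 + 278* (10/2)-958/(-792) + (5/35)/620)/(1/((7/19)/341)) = 103021196984/68500555695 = 1.50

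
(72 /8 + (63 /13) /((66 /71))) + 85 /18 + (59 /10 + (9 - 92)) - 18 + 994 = 11812543 /12870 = 917.84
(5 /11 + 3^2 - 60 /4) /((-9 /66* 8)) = 61 /12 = 5.08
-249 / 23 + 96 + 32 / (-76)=37037 / 437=84.75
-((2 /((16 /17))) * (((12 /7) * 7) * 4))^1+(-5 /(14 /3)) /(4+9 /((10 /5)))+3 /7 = -101.70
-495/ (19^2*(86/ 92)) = -22770/ 15523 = -1.47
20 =20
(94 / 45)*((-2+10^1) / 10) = 376 / 225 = 1.67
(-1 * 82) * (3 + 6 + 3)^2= -11808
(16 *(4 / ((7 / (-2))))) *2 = -36.57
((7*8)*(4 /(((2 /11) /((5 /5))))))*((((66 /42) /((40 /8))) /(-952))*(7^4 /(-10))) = 41503 /425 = 97.65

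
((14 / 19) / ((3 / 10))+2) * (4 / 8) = 127 / 57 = 2.23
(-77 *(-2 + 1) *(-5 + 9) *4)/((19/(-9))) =-11088/19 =-583.58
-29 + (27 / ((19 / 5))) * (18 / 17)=-6937 / 323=-21.48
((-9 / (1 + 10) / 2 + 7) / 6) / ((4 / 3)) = 145 / 176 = 0.82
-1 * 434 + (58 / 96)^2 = -999095 / 2304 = -433.63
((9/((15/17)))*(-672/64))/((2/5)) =-1071/4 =-267.75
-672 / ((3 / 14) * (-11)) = 3136 / 11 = 285.09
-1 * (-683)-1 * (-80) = 763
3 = 3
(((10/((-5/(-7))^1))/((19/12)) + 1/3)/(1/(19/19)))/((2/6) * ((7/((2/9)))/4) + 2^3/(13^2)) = 707096/205941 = 3.43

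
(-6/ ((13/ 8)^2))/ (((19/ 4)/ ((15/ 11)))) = -23040/ 35321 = -0.65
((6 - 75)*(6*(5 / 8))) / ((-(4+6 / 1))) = 207 / 8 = 25.88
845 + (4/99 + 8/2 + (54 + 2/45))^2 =114858181/27225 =4218.85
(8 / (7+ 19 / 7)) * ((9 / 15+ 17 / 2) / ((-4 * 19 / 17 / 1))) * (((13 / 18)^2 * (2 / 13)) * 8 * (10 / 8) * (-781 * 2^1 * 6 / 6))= 6467461 / 3078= 2101.19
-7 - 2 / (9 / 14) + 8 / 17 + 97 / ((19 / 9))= 105544 / 2907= 36.31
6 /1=6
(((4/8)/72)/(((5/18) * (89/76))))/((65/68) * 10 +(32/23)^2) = 170867/91999745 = 0.00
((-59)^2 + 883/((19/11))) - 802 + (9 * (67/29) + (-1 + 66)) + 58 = 1837036/551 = 3334.00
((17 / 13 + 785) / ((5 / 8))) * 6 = 490656 / 65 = 7548.55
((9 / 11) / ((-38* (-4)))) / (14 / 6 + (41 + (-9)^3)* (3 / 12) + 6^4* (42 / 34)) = 459 / 122047640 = 0.00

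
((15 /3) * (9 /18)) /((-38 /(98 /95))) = -49 /722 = -0.07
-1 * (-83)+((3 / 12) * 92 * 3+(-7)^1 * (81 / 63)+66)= 209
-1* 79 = -79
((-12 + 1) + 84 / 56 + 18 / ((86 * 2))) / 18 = -202 / 387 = -0.52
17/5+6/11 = 217/55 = 3.95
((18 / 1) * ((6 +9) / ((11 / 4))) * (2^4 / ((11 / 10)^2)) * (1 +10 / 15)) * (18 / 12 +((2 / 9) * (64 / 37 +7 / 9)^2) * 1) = 925264480000 / 147593259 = 6269.02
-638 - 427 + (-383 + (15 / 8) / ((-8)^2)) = -741361 / 512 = -1447.97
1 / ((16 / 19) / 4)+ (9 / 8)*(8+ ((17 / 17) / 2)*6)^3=12017 / 8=1502.12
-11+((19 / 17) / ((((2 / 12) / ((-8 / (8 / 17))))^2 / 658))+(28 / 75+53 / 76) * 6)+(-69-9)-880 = 7267748353 / 950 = 7650261.42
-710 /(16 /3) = -133.12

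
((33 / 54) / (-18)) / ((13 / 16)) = -44 / 1053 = -0.04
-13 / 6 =-2.17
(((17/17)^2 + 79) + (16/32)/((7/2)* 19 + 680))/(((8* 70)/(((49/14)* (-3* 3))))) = -1074969/238880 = -4.50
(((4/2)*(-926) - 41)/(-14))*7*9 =17037/2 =8518.50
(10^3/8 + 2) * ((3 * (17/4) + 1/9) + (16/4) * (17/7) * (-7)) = -252095/36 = -7002.64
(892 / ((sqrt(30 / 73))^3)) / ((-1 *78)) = -16279 *sqrt(2190) / 17550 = -43.41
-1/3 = -0.33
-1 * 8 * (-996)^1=7968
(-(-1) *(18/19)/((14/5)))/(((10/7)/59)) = 531/38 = 13.97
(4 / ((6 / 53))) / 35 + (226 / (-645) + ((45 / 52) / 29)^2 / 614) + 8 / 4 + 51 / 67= 481560194753019 / 140793419472160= 3.42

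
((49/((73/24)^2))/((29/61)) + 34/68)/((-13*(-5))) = 3597869/20090330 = 0.18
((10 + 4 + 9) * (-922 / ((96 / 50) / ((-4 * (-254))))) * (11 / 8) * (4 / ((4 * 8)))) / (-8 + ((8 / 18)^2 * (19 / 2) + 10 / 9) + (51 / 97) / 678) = 21918413396385 / 56953312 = 384848.79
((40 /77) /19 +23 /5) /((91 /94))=3181806 /665665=4.78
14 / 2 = 7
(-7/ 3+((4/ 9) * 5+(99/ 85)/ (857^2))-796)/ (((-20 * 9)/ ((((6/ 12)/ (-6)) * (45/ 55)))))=-223648900667/ 741646600200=-0.30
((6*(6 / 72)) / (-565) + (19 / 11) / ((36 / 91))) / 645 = 976687 / 144312300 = 0.01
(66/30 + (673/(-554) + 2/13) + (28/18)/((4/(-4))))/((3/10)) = -134987/97227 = -1.39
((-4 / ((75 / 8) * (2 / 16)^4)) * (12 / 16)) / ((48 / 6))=-4096 / 25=-163.84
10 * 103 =1030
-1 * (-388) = 388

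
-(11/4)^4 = -14641/256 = -57.19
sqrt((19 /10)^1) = sqrt(190) /10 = 1.38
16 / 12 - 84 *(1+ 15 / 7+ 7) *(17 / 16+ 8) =-92639 / 12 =-7719.92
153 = 153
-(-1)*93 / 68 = 93 / 68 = 1.37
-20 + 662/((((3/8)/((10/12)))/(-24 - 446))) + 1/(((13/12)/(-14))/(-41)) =-80836748/117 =-690912.38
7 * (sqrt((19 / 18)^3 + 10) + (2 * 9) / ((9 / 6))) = 7 * sqrt(130358) / 108 + 84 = 107.40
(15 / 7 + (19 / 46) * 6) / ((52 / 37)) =6882 / 2093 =3.29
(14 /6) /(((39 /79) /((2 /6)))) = 553 /351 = 1.58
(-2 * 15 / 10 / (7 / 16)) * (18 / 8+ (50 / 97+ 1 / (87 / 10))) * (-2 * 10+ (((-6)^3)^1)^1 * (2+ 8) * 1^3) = 847854320 / 19691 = 43057.96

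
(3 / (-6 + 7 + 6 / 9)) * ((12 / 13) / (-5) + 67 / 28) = 36171 / 9100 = 3.97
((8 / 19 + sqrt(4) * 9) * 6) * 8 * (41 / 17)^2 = 28240800 / 5491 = 5143.11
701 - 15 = 686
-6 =-6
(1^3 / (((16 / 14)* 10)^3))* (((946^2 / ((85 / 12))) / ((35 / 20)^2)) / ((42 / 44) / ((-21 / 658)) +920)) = 51681399 / 1664470000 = 0.03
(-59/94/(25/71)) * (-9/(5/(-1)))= -37701/11750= -3.21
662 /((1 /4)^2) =10592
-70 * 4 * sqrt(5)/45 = -56 * sqrt(5)/9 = -13.91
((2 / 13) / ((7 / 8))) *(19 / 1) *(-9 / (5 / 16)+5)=-5168 / 65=-79.51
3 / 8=0.38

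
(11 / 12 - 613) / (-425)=1469 / 1020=1.44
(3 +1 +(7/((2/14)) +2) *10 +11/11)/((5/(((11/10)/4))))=1133/40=28.32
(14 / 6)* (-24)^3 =-32256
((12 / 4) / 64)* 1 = 3 / 64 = 0.05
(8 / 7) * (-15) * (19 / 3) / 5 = -152 / 7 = -21.71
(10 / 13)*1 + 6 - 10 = -42 / 13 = -3.23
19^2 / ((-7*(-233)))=361 / 1631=0.22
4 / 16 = 1 / 4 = 0.25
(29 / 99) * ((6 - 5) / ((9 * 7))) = 29 / 6237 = 0.00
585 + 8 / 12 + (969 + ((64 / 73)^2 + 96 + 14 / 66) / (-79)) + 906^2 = 822389.44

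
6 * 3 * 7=126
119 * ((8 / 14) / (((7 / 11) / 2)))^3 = 11585024 / 16807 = 689.30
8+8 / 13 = 112 / 13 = 8.62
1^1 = 1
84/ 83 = 1.01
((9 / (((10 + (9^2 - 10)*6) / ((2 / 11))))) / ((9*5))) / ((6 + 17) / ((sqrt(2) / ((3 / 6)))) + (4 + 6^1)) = 8 / 324929 - 23*sqrt(2) / 1624645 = 0.00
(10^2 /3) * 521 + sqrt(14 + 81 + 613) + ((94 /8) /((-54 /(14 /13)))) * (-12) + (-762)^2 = 2 * sqrt(177) + 69967577 /117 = 598040.09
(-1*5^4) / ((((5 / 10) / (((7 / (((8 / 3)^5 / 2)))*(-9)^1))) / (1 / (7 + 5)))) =3189375 / 32768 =97.33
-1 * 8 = -8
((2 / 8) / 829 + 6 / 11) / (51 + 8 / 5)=99535 / 9593188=0.01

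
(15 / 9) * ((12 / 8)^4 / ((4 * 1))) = 135 / 64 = 2.11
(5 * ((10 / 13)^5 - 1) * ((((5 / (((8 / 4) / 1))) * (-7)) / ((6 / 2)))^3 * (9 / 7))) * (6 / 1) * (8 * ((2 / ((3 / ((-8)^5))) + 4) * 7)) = -2540515611865000 / 371293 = -6842347180.97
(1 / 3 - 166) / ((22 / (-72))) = 5964 / 11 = 542.18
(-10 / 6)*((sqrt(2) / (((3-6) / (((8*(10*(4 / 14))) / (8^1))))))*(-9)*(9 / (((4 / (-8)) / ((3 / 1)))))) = 5400*sqrt(2) / 7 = 1090.96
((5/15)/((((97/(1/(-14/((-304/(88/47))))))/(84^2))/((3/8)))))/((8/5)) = 281295/4268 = 65.91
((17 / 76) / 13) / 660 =17 / 652080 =0.00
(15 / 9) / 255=1 / 153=0.01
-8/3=-2.67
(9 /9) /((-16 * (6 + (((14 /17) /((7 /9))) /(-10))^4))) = -52200625 /5011364976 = -0.01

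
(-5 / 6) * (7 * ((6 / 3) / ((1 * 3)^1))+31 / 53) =-4175 / 954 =-4.38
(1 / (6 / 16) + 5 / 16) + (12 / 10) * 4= 1867 / 240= 7.78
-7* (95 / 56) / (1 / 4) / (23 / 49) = -4655 / 46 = -101.20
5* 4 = 20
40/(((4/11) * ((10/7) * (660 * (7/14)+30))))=77/360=0.21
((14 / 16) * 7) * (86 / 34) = 2107 / 136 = 15.49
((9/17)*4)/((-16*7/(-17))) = 9/28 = 0.32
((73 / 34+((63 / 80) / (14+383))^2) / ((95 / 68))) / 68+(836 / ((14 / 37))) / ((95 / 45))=1046.59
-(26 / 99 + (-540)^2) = -28868426 / 99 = -291600.26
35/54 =0.65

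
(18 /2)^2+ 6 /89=7215 /89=81.07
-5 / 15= -1 / 3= -0.33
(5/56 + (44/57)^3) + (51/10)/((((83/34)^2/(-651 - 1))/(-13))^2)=25389278636949883889489/2460905675466840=10317046.64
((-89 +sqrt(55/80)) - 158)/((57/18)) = -78 +3 *sqrt(11)/38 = -77.74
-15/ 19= -0.79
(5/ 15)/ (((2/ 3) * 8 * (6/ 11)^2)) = 121/ 576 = 0.21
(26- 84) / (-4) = 29 / 2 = 14.50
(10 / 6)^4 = 625 / 81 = 7.72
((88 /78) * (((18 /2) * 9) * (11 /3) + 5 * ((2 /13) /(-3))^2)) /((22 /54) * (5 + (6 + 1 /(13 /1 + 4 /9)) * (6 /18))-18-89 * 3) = -218650388 /184097615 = -1.19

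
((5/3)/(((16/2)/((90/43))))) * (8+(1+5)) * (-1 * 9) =-4725/86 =-54.94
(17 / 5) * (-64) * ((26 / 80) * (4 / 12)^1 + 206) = -44849.17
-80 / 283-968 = -274024 / 283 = -968.28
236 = 236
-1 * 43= -43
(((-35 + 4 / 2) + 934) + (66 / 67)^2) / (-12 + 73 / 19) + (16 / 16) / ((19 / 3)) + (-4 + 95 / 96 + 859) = 189248455883 / 253826016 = 745.58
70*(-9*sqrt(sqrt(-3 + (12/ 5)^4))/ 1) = -126*18861^(1/ 4) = -1476.60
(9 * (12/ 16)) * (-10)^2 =675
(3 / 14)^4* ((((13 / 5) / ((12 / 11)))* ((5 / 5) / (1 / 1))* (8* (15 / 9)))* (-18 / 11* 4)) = -1053 / 2401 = -0.44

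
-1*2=-2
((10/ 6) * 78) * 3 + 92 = 482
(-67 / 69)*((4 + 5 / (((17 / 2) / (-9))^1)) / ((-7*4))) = -737 / 16422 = -0.04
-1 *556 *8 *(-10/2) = 22240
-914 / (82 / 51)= -568.46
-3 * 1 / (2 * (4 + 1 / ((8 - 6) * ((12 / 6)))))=-6 / 17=-0.35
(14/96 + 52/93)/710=1049/1056480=0.00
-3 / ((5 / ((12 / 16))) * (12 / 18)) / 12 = -9 / 160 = -0.06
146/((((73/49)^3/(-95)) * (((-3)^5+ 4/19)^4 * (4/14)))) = -4246509785/1005049330515169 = -0.00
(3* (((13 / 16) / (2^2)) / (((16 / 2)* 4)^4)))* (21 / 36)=91 / 268435456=0.00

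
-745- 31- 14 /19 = -14758 /19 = -776.74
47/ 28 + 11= 12.68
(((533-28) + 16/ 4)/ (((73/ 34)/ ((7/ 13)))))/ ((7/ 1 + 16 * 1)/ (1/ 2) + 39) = 7126/ 4745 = 1.50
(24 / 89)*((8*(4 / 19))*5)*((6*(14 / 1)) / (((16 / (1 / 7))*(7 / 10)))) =28800 / 11837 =2.43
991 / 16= 61.94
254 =254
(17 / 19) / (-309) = -17 / 5871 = -0.00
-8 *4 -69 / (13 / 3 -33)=-2545 / 86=-29.59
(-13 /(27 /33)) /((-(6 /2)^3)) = 143 /243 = 0.59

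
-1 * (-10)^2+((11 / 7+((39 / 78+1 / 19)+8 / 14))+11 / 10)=-63976 / 665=-96.20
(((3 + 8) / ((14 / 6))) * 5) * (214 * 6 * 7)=211860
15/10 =3/2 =1.50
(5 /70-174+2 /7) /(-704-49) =0.23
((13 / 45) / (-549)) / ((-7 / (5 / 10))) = 13 / 345870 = 0.00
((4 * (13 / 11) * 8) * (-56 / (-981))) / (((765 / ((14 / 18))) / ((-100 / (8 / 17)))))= -407680 / 874071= -0.47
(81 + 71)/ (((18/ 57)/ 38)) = 54872/ 3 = 18290.67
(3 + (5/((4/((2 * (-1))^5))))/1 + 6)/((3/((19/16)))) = -589/48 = -12.27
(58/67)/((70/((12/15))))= 116/11725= 0.01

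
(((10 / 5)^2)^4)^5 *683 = 750966441771008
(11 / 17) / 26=11 / 442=0.02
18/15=6/5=1.20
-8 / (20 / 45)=-18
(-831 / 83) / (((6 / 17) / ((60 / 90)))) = -18.91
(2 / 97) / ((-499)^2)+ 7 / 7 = 24153099 / 24153097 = 1.00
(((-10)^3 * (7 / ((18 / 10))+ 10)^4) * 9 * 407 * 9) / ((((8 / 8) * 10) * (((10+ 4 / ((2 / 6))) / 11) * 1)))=-4968261718750 / 81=-61336564429.01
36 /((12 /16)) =48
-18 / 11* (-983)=17694 / 11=1608.55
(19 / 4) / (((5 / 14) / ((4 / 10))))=133 / 25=5.32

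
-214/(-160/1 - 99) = 214/259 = 0.83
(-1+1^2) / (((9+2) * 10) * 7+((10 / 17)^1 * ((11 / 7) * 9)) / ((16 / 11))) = 0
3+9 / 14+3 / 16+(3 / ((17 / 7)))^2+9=464685 / 32368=14.36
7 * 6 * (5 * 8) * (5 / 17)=8400 / 17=494.12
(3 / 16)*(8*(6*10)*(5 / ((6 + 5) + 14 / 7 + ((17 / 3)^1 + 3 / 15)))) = 6750 / 283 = 23.85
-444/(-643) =444/643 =0.69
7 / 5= 1.40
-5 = -5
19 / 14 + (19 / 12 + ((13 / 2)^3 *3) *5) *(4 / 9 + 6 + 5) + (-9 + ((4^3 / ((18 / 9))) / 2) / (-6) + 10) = 47161.77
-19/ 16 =-1.19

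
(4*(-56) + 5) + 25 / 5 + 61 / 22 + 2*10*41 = 13393 / 22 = 608.77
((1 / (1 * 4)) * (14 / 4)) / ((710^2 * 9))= 7 / 36295200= 0.00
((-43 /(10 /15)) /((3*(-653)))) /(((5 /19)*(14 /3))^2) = 139707 /6399400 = 0.02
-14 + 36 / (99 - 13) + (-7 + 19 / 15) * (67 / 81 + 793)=-47698192 / 10449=-4564.86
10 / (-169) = -10 / 169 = -0.06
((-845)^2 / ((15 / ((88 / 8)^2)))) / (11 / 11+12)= 1329185 / 3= 443061.67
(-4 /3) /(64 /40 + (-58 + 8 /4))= 5 /204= 0.02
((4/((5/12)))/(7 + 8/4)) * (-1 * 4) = -64/15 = -4.27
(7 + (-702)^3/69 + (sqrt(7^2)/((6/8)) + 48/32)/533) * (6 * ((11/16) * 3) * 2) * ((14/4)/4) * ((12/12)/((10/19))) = -24901193161383/120704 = -206299651.72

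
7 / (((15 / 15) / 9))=63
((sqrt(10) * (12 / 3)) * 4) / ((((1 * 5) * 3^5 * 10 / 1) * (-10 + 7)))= -8 * sqrt(10) / 18225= -0.00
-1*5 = -5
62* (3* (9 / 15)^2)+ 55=121.96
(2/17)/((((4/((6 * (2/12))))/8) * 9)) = 4/153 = 0.03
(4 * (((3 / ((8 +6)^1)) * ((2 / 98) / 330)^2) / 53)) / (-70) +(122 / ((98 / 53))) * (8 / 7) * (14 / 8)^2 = 261347534852249 / 1131724555500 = 230.93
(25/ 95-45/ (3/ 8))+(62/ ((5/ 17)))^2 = 44316.90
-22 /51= -0.43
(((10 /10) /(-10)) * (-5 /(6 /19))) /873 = 19 /10476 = 0.00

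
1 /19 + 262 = 4979 /19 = 262.05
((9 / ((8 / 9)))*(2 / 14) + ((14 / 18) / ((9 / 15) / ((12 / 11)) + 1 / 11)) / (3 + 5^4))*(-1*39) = -210072629 / 3719016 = -56.49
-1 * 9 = -9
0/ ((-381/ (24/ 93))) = 0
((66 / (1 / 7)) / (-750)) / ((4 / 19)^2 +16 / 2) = -2527 / 33000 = -0.08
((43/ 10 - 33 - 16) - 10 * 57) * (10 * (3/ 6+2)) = -30735/ 2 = -15367.50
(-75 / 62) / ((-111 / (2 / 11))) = 25 / 12617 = 0.00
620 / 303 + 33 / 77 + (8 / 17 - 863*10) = -311065709 / 36057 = -8627.05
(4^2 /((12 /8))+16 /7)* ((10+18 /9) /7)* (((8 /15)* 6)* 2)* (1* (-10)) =-69632 /49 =-1421.06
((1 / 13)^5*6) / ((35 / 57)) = 342 / 12995255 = 0.00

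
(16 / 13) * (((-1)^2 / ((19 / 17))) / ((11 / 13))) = 272 / 209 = 1.30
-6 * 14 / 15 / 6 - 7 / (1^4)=-119 / 15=-7.93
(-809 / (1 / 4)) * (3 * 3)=-29124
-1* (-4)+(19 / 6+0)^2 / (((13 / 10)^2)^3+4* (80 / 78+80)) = 155112196612 / 38484736653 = 4.03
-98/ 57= -1.72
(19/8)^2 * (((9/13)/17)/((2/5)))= 16245/28288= 0.57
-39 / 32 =-1.22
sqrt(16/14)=2*sqrt(14)/7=1.07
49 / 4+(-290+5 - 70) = -1371 / 4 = -342.75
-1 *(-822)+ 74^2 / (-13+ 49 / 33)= 32913 / 95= 346.45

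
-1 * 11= -11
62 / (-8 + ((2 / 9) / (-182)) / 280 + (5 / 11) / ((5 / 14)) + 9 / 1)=156396240 / 5732989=27.28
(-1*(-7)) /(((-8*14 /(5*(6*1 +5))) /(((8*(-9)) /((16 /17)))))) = 8415 /32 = 262.97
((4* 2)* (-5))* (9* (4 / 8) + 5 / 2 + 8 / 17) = -5080 / 17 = -298.82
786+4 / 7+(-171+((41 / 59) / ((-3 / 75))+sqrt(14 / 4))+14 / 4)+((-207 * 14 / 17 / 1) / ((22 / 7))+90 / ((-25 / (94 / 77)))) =sqrt(14) / 2+419413063 / 772310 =544.93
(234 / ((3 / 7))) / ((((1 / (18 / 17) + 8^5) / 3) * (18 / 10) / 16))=37440 / 84263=0.44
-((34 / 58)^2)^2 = -83521 / 707281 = -0.12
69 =69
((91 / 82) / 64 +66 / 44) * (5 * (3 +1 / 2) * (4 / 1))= 278705 / 2624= 106.21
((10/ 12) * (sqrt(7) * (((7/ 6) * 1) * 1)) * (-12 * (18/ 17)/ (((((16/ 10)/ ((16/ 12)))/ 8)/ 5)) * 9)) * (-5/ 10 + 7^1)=-409500 * sqrt(7)/ 17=-63731.48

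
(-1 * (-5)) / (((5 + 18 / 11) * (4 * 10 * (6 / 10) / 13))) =0.41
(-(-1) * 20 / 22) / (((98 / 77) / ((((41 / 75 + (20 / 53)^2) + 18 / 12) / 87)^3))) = 784703553996886147 / 68962784451103716075000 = 0.00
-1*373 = -373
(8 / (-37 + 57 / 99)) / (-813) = 44 / 162871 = 0.00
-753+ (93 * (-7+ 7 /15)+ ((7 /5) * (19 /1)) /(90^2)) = -55104167 /40500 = -1360.60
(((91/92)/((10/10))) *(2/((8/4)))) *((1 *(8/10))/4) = 91/460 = 0.20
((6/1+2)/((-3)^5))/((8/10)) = -10/243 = -0.04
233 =233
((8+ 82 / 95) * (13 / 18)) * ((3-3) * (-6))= 0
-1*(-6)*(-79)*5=-2370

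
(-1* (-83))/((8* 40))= 83/320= 0.26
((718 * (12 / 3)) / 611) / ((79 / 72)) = 206784 / 48269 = 4.28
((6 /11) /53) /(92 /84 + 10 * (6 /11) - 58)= -126 /629905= -0.00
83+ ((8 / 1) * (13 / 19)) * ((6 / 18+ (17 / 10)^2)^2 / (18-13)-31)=-80487593 / 1068750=-75.31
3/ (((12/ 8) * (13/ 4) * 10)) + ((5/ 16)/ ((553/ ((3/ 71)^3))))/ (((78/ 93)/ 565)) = 25346194849/ 411683548640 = 0.06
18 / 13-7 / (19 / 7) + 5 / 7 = -0.48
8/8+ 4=5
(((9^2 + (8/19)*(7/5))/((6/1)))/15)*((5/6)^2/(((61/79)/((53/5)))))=32453437/3755160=8.64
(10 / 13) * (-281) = -2810 / 13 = -216.15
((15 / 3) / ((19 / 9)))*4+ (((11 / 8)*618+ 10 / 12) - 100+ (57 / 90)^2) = 6501917 / 8550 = 760.46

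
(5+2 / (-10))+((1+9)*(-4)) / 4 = -26 / 5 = -5.20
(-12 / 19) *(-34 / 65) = 408 / 1235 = 0.33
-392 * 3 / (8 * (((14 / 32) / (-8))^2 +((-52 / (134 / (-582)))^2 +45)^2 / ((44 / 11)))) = -0.00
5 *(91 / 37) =455 / 37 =12.30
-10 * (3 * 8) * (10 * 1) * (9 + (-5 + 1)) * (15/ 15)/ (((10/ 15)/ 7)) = -126000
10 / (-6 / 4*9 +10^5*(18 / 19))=380 / 3599487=0.00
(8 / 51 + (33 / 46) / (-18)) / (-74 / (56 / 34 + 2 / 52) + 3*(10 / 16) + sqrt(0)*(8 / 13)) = -272670 / 97941199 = -0.00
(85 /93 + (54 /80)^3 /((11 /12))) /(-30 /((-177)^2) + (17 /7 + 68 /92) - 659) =-11461891056637 /6016154081872000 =-0.00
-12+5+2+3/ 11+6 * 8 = 476/ 11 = 43.27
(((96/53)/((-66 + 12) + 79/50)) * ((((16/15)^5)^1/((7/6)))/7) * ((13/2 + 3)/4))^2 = 101612466592546816/527746662500721890625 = 0.00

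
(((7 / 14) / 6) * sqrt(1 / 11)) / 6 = 0.00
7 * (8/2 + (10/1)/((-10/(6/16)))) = 203/8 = 25.38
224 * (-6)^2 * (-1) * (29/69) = -77952/23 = -3389.22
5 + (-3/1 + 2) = 4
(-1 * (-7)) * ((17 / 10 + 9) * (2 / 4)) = 749 / 20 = 37.45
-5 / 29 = -0.17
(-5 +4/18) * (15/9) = -215/27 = -7.96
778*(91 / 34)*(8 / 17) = 283192 / 289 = 979.90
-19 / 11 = -1.73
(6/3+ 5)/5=7/5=1.40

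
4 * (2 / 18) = 4 / 9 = 0.44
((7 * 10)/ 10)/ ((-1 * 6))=-7/ 6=-1.17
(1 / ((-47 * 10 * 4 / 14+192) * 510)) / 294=1 / 8653680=0.00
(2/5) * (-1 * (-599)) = 1198/5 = 239.60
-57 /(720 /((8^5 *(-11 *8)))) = 3424256 /15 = 228283.73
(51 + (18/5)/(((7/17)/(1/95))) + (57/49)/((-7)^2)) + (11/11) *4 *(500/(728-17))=43729589438/810877725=53.93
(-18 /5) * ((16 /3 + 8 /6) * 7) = -168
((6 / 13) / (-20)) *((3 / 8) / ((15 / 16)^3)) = -256 / 24375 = -0.01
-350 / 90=-35 / 9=-3.89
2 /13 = 0.15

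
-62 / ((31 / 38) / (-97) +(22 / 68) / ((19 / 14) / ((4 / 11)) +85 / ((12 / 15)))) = 23927985996 / 2110505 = 11337.56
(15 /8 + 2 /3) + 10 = 301 /24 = 12.54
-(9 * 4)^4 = -1679616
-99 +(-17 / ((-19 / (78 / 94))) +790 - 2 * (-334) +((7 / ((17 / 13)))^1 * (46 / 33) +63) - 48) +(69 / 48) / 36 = 132953653849 / 96186816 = 1382.24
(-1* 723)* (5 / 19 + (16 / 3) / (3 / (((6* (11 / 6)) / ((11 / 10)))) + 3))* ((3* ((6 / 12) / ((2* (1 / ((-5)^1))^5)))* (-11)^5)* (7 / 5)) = -54570163965625 / 76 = -718028473231.91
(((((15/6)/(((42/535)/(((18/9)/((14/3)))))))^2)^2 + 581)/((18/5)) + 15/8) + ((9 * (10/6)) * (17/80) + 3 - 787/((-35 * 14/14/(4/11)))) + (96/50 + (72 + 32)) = 24158481660817253/2435051942400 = 9921.14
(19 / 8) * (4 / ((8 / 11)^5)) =3059969 / 65536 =46.69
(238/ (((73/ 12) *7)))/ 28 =102/ 511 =0.20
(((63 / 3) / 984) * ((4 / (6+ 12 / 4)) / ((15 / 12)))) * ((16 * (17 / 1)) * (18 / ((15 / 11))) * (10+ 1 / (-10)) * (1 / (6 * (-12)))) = -57596 / 15375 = -3.75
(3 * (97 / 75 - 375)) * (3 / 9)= -28028 / 75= -373.71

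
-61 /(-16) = 61 /16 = 3.81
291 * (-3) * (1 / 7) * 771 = -673083 / 7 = -96154.71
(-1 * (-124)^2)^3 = -3635215077376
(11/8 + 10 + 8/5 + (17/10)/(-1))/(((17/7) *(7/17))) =451/40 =11.28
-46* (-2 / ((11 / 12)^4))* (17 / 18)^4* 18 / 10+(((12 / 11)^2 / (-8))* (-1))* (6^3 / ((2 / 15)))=281719112 / 658845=427.60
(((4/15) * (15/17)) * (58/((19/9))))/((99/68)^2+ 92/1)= 567936/8268971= 0.07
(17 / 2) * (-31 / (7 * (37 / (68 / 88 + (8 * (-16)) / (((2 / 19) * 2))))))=7040193 / 11396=617.78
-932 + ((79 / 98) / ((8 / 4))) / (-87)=-15892543 / 17052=-932.00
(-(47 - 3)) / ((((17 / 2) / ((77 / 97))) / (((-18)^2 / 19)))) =-70.07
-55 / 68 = -0.81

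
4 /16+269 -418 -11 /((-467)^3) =-60599299941 /407390252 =-148.75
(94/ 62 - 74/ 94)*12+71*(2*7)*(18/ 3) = 8702292/ 1457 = 5972.75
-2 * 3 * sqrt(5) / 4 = -3 * sqrt(5) / 2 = -3.35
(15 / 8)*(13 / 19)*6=585 / 76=7.70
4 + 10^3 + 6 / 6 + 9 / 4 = 4029 / 4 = 1007.25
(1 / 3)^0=1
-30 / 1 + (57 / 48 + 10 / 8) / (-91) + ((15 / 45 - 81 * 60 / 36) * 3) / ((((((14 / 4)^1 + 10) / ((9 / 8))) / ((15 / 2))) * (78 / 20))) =-94.77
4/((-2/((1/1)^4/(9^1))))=-2/9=-0.22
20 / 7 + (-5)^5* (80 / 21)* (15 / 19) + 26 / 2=-1247891 / 133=-9382.64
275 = 275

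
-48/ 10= -24/ 5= -4.80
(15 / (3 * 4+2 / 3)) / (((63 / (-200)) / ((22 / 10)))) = -1100 / 133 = -8.27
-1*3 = -3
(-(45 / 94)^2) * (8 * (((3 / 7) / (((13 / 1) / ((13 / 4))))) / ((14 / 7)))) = -6075 / 61852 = -0.10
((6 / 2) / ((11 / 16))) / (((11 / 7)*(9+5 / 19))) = 399 / 1331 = 0.30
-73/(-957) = 73/957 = 0.08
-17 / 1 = -17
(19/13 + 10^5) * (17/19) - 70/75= 331501387/3705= 89474.06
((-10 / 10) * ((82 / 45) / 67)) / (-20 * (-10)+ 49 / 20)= -328 / 2441547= -0.00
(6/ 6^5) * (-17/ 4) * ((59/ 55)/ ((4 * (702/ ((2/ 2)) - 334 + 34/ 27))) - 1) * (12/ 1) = 0.04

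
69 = 69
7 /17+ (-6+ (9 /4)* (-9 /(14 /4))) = -2707 /238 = -11.37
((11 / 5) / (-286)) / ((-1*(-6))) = -1 / 780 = -0.00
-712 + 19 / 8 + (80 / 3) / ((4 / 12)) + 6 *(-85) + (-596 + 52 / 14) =-96987 / 56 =-1731.91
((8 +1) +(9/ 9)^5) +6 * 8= 58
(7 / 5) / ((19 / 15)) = 21 / 19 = 1.11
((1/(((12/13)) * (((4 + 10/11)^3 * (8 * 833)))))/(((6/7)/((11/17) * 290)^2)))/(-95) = -8803852915/14816382344064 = -0.00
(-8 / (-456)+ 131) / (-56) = -1867 / 798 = -2.34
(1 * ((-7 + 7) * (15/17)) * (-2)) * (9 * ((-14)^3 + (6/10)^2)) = 0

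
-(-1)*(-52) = -52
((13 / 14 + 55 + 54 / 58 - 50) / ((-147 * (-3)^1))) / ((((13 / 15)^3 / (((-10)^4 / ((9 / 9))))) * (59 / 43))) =174.15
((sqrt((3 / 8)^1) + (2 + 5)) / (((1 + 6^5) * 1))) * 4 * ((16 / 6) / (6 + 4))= 4 * sqrt(6) / 116655 + 16 / 16665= 0.00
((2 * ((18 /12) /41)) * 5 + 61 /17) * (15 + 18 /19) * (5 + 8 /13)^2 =342313644 /172159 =1988.36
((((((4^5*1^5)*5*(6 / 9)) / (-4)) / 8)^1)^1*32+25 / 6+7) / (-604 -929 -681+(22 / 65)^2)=86244925 / 56121996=1.54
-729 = -729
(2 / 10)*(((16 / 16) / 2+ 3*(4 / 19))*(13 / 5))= 0.59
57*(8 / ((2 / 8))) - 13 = 1811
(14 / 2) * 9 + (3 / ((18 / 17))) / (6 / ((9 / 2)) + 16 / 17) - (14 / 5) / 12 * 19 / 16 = 890443 / 13920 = 63.97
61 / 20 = 3.05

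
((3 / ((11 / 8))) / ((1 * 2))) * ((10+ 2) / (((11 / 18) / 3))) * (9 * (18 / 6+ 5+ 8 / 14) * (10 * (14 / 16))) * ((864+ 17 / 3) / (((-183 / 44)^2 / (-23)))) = -186645772800 / 3721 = -50160110.94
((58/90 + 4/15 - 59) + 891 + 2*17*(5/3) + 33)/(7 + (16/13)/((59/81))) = 31842772/299925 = 106.17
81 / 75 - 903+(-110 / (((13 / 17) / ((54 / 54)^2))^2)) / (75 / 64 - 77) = -18442036036 / 20503925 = -899.44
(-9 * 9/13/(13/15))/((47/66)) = -80190/7943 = -10.10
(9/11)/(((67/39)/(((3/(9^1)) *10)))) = 1170/737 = 1.59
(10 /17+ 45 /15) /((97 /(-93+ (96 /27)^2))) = -397049 /133569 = -2.97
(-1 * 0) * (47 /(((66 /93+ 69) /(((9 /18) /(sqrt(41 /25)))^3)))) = 0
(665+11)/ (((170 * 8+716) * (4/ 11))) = 1859/ 2076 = 0.90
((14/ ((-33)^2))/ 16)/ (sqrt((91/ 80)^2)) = 10/ 14157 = 0.00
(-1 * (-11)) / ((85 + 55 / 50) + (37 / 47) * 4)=5170 / 41947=0.12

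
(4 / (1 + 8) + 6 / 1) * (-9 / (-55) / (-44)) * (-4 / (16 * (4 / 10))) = 29 / 1936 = 0.01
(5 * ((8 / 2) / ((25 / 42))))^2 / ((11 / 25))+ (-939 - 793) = 9172 / 11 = 833.82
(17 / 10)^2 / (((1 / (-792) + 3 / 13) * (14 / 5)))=21879 / 4865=4.50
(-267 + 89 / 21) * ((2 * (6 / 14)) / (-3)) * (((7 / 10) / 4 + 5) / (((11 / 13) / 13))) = 32172699 / 5390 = 5968.96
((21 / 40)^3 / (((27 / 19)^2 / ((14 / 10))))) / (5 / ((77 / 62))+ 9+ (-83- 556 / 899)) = -59999796703 / 42220431360000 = -0.00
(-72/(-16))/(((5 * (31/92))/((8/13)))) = 3312/2015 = 1.64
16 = 16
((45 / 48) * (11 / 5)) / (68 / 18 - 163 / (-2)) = 297 / 12280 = 0.02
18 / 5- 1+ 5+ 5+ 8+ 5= 128 / 5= 25.60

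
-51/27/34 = -1/18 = -0.06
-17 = -17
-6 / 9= -2 / 3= -0.67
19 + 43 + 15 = 77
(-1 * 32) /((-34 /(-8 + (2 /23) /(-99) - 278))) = -10419584 /38709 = -269.18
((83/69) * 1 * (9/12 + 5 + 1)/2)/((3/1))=249/184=1.35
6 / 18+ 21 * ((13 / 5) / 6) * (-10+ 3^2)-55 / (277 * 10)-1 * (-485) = 1978667 / 4155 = 476.21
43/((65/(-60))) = -516/13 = -39.69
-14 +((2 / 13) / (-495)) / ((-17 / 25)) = -306296 / 21879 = -14.00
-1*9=-9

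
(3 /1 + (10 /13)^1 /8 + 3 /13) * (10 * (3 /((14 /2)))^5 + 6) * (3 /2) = 515367 /16807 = 30.66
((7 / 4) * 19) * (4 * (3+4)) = 931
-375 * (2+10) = -4500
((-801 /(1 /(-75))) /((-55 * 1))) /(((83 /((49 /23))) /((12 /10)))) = -706482 /20999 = -33.64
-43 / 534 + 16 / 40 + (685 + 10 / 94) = 86014091 / 125490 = 685.43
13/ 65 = 1/ 5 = 0.20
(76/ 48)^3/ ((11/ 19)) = 130321/ 19008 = 6.86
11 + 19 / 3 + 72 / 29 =1724 / 87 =19.82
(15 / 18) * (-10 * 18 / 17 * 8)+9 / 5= -5847 / 85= -68.79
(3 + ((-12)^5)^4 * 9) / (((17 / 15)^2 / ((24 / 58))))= 93160367816473645468884900 / 8381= 11115662548201127009770.30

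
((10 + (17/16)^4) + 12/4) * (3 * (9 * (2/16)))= 25258203/524288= 48.18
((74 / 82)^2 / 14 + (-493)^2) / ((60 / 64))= 3050622152 / 11767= 259252.33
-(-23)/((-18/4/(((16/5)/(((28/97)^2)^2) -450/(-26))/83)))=-27464269019/932644440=-29.45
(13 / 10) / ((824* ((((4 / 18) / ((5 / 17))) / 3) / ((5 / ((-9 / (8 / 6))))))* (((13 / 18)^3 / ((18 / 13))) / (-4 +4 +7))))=-459270 / 3846947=-0.12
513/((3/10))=1710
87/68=1.28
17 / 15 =1.13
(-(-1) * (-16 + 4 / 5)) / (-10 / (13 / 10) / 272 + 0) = 67184 / 125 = 537.47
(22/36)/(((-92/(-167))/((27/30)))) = 1837/1840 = 1.00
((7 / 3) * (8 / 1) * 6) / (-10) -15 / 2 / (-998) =-111701 / 9980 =-11.19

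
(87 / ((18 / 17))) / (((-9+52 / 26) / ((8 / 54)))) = -986 / 567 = -1.74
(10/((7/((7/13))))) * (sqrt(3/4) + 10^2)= 5 * sqrt(3)/13 + 1000/13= 77.59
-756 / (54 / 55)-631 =-1401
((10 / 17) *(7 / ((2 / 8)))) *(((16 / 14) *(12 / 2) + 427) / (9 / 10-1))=-1214800 / 17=-71458.82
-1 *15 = -15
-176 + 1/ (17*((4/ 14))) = -5977/ 34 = -175.79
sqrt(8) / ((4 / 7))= 4.95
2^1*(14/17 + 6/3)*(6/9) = 3.76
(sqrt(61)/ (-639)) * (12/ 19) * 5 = -20 * sqrt(61)/ 4047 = -0.04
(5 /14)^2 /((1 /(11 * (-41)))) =-11275 /196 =-57.53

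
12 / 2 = 6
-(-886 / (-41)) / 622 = -443 / 12751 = -0.03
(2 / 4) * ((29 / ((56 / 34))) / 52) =493 / 2912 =0.17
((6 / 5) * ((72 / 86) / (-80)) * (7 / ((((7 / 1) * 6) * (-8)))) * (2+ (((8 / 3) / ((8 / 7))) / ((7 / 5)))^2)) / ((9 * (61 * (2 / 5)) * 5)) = 1 / 878400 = 0.00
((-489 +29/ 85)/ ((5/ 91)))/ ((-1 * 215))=3779776/ 91375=41.37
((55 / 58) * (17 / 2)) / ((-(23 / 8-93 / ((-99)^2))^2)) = -159672403440 / 162659882021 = -0.98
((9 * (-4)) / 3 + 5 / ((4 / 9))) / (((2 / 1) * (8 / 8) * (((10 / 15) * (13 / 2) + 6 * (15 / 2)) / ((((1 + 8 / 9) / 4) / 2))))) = -17 / 9472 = -0.00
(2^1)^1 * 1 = 2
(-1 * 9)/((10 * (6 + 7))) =-9/130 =-0.07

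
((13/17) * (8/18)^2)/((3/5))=1040/4131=0.25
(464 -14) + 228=678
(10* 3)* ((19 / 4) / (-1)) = -285 / 2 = -142.50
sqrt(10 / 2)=2.24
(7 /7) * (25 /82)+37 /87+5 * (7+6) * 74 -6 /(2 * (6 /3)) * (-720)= 42024469 /7134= 5890.73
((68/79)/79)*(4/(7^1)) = 272/43687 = 0.01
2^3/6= 4/3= 1.33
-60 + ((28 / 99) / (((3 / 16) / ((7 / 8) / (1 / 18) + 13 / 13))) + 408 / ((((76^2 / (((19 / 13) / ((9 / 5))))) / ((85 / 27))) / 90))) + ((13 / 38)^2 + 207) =1051685845 / 5575284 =188.63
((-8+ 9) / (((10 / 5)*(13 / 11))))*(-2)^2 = 22 / 13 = 1.69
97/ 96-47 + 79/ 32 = -2089/ 48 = -43.52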